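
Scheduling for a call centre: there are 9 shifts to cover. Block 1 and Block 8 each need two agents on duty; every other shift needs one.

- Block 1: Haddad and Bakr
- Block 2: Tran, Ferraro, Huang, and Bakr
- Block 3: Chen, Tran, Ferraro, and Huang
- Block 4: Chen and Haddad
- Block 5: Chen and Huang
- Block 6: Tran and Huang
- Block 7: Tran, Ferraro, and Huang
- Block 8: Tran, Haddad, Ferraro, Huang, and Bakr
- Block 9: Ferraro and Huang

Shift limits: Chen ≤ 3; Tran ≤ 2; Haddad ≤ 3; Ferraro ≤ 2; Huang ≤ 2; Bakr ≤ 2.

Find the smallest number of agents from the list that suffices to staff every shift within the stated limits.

5

11 slots to fill and no one can take more than 3, so at least ⌈11/3⌉ = 4 agents are needed.
Any 4 agents together have capacity at most 3+3+2+2 = 10 < 11 slots, so 4 can never suffice.
Chen, Tran, Haddad, Ferraro, and Bakr alone can cover everything: Block 1→Haddad+Bakr, Block 2→Ferraro, Block 3→Chen, Block 4→Chen, Block 5→Chen, Block 6→Tran, Block 7→Tran, Block 8→Haddad+Bakr, Block 9→Ferraro.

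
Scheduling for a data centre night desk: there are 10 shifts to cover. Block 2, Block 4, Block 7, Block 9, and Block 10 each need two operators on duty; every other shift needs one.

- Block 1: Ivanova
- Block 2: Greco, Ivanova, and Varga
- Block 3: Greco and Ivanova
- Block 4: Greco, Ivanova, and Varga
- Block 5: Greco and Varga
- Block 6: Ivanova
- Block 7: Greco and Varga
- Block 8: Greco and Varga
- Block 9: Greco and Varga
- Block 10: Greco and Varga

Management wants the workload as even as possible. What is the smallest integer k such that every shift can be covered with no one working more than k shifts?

With 3 operators and 15 worker-slots to fill, someone must work at least ⌈15/3⌉ = 5 shifts, so k ≥ 5.
k = 5 works: Block 1→Ivanova, Block 2→Ivanova+Varga, Block 3→Ivanova, Block 4→Ivanova+Varga, Block 5→Greco, Block 6→Ivanova, Block 7→Greco+Varga, Block 8→Greco, Block 9→Greco+Varga, Block 10→Greco+Varga.
Loads: Greco 5, Ivanova 5, Varga 5 — all ≤ 5.

5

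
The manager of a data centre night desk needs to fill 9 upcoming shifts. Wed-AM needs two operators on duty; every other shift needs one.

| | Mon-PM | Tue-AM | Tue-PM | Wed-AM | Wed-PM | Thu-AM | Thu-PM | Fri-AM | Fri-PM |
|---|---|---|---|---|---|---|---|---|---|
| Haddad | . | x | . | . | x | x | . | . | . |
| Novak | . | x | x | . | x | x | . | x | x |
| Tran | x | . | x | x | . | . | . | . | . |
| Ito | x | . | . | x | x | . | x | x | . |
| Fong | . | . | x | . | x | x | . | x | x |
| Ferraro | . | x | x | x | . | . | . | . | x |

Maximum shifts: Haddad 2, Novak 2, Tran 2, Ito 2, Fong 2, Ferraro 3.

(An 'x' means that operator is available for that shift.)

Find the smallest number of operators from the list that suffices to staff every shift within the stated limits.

5

10 slots to fill and no one can take more than 3, so at least ⌈10/3⌉ = 4 operators are needed.
Any 4 operators together have capacity at most 3+2+2+2 = 9 < 10 slots, so 4 can never suffice.
Haddad, Novak, Tran, Ito, and Fong alone can cover everything: Mon-PM→Tran, Tue-AM→Haddad, Tue-PM→Novak, Wed-AM→Tran+Ito, Wed-PM→Fong, Thu-AM→Haddad, Thu-PM→Ito, Fri-AM→Fong, Fri-PM→Novak.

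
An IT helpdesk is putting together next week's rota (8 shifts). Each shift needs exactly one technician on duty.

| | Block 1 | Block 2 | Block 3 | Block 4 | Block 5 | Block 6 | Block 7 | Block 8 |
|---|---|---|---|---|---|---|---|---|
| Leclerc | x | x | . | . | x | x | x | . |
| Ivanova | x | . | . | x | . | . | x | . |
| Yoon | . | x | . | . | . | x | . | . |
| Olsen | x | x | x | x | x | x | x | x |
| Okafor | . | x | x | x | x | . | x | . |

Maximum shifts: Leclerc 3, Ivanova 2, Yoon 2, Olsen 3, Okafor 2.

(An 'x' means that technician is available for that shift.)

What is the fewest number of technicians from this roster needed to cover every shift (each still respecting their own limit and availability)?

3

8 slots to fill and no one can take more than 3, so at least ⌈8/3⌉ = 3 technicians are needed.
Leclerc, Ivanova, and Olsen alone can cover everything: Block 1→Ivanova, Block 2→Leclerc, Block 3→Olsen, Block 4→Ivanova, Block 5→Leclerc, Block 6→Leclerc, Block 7→Olsen, Block 8→Olsen.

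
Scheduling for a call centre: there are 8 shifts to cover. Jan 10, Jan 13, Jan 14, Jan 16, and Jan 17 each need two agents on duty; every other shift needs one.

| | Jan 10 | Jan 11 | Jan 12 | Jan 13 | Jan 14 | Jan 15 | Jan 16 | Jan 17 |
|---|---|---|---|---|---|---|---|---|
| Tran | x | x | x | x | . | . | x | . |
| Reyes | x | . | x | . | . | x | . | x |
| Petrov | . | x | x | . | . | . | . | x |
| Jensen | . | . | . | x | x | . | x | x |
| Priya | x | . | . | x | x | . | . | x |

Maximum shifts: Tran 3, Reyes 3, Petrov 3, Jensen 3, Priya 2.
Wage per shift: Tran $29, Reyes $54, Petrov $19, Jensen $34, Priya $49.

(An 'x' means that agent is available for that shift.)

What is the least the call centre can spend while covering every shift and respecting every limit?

Jan 14 can only be covered by Jensen and Priya, so that assignment is forced.
Jan 15 can only be covered by Reyes, so that assignment is forced.
Jan 16 can only be covered by Tran and Jensen, so that assignment is forced.
Picking the cheapest available agent for each shift independently would cost $432, but that ignores the shift limits.
An optimal schedule: Jan 10→Tran+Priya, Jan 11→Petrov, Jan 12→Petrov, Jan 13→Tran+Jensen, Jan 14→Jensen+Priya, Jan 15→Reyes, Jan 16→Tran+Jensen, Jan 17→Petrov+Reyes.
Total: 29 + 49 + 19 + 19 + 29 + 34 + 34 + 49 + 54 + 29 + 34 + 19 + 54 = $452.

$452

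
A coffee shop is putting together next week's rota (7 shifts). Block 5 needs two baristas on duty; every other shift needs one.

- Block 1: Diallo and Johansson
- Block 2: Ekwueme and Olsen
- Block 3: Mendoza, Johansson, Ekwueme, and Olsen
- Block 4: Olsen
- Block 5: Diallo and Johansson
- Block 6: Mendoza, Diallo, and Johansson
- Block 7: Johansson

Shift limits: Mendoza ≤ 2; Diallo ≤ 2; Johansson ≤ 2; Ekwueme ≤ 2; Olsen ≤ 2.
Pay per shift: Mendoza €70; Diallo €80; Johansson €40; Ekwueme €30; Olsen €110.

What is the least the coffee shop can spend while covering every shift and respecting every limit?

€480

Block 4 can only be covered by Olsen, so that assignment is forced.
Block 5 can only be covered by Diallo and Johansson, so that assignment is forced.
Block 7 can only be covered by Johansson, so that assignment is forced.
Picking the cheapest available barista for each shift independently would cost €410, but that ignores the shift limits.
An optimal schedule: Block 1→Diallo, Block 2→Ekwueme, Block 3→Ekwueme, Block 4→Olsen, Block 5→Johansson+Diallo, Block 6→Mendoza, Block 7→Johansson.
Total: 80 + 30 + 30 + 110 + 40 + 80 + 70 + 40 = €480.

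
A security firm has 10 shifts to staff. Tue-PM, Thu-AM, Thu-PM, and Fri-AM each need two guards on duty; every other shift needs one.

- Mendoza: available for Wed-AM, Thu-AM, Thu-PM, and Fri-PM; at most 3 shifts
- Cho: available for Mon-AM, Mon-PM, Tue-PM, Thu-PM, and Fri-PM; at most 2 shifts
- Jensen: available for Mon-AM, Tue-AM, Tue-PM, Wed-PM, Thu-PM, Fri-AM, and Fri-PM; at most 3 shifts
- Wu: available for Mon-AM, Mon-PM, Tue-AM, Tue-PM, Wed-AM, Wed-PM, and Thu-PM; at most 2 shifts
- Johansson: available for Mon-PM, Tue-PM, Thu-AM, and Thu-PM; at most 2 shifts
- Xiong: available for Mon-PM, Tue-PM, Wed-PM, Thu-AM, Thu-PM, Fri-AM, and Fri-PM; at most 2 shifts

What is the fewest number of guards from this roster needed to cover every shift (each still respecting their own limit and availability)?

14 slots to fill and no one can take more than 3, so at least ⌈14/3⌉ = 5 guards are needed.
Any 5 guards together have capacity at most 3+3+2+2+2 = 12 < 14 slots, so 5 can never suffice.
Mendoza, Cho, Jensen, Wu, Johansson, and Xiong alone can cover everything: Mon-AM→Cho, Mon-PM→Cho, Tue-AM→Jensen, Tue-PM→Wu+Johansson, Wed-AM→Mendoza, Wed-PM→Jensen, Thu-AM→Mendoza+Johansson, Thu-PM→Wu+Xiong, Fri-AM→Jensen+Xiong, Fri-PM→Mendoza.

6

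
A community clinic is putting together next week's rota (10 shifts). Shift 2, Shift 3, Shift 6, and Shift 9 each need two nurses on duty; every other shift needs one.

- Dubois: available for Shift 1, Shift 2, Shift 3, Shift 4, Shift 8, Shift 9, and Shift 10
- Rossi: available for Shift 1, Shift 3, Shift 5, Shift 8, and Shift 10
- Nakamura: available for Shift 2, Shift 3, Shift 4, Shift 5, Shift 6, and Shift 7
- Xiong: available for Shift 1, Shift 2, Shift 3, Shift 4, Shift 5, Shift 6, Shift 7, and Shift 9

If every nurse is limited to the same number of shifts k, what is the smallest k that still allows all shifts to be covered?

With 4 nurses and 14 worker-slots to fill, someone must work at least ⌈14/4⌉ = 4 shifts, so k ≥ 4.
k = 4 works: Shift 1→Dubois, Shift 2→Nakamura+Xiong, Shift 3→Rossi+Xiong, Shift 4→Nakamura, Shift 5→Rossi, Shift 6→Nakamura+Xiong, Shift 7→Nakamura, Shift 8→Dubois, Shift 9→Dubois+Xiong, Shift 10→Dubois.
Loads: Dubois 4, Rossi 2, Nakamura 4, Xiong 4 — all ≤ 4.

4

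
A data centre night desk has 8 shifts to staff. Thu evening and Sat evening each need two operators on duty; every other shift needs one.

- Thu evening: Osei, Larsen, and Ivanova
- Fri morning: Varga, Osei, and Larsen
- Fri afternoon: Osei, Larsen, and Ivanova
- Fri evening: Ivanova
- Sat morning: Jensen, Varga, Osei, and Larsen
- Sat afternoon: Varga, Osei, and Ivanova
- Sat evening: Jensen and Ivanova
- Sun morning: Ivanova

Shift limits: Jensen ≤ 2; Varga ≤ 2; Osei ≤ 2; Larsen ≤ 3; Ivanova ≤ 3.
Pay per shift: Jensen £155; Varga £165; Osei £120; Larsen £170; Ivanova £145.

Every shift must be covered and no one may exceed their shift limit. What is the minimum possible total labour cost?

Fri evening can only be covered by Ivanova, so that assignment is forced.
Sat evening can only be covered by Jensen and Ivanova, so that assignment is forced.
Sun morning can only be covered by Ivanova, so that assignment is forced.
Picking the cheapest available operator for each shift independently would cost £1335, but that ignores the shift limits.
An optimal schedule: Thu evening→Osei+Larsen, Fri morning→Varga, Fri afternoon→Osei, Fri evening→Ivanova, Sat morning→Jensen, Sat afternoon→Varga, Sat evening→Jensen+Ivanova, Sun morning→Ivanova.
Total: 120 + 170 + 165 + 120 + 145 + 155 + 165 + 155 + 145 + 145 = £1485.

£1485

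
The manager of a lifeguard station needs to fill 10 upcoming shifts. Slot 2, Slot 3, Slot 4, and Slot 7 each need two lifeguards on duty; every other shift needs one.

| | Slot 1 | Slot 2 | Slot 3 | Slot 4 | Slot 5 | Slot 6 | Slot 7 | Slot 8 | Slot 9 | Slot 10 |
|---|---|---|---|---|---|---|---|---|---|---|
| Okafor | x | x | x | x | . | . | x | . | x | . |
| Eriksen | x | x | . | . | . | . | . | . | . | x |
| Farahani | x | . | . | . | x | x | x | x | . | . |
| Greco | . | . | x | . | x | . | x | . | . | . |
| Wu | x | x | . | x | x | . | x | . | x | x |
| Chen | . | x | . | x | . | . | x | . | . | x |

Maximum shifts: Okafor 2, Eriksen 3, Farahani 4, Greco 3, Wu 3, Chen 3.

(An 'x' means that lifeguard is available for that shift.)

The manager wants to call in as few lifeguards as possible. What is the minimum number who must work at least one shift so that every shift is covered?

14 slots to fill and no one can take more than 4, so at least ⌈14/4⌉ = 4 lifeguards are needed.
Any 4 lifeguards together have capacity at most 4+3+3+3 = 13 < 14 slots, so 4 can never suffice.
Okafor, Eriksen, Farahani, Greco, and Wu alone can cover everything: Slot 1→Eriksen, Slot 2→Eriksen+Wu, Slot 3→Okafor+Greco, Slot 4→Okafor+Wu, Slot 5→Farahani, Slot 6→Farahani, Slot 7→Farahani+Greco, Slot 8→Farahani, Slot 9→Wu, Slot 10→Eriksen.

5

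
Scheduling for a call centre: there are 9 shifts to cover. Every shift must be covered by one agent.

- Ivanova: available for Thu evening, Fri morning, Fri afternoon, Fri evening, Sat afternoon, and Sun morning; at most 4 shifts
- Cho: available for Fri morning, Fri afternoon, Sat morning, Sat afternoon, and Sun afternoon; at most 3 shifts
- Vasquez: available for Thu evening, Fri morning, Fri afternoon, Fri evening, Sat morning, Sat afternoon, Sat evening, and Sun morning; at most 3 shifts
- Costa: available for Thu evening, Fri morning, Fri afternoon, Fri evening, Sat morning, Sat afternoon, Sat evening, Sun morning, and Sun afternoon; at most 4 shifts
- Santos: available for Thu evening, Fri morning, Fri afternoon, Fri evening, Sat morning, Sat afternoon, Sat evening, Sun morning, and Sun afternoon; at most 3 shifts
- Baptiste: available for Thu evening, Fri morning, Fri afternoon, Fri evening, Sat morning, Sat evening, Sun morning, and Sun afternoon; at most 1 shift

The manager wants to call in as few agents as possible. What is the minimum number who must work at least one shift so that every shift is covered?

9 slots to fill and no one can take more than 4, so at least ⌈9/4⌉ = 3 agents are needed.
Ivanova, Cho, and Vasquez alone can cover everything: Thu evening→Ivanova, Fri morning→Ivanova, Fri afternoon→Cho, Fri evening→Ivanova, Sat morning→Cho, Sat afternoon→Vasquez, Sat evening→Vasquez, Sun morning→Ivanova, Sun afternoon→Cho.

3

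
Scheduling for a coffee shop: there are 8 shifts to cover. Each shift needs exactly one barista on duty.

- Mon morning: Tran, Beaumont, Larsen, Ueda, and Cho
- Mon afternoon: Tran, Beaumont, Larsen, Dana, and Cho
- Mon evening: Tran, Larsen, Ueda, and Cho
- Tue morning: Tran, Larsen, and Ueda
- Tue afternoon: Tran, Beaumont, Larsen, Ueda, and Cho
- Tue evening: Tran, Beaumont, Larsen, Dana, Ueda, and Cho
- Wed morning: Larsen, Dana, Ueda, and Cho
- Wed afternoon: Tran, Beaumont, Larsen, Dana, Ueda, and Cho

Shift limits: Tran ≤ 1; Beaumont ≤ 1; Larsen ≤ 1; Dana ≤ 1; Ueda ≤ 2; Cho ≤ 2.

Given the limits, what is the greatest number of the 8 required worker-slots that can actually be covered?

8

Total capacity across all baristas is 1+1+1+1+2+2 = 8, and 8 slots are needed, so at most 8 can be filled.
An assignment achieving 8: Mon morning→Beaumont, Mon afternoon→Cho, Mon evening→Larsen, Tue morning→Tran, Tue afternoon→Ueda, Tue evening→Ueda, Wed morning→Dana, Wed afternoon→Cho.
Loads: Tran 1/1, Beaumont 1/1, Larsen 1/1, Dana 1/1, Ueda 2/2, Cho 2/2.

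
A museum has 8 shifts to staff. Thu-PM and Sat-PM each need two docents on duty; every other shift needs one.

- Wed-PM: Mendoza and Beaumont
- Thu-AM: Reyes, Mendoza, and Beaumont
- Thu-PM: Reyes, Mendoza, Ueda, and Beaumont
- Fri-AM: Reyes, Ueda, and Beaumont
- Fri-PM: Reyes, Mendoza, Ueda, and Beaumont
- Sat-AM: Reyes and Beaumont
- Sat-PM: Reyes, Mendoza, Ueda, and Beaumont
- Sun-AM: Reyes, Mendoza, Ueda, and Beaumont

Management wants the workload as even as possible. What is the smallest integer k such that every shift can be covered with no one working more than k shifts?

With 4 docents and 10 worker-slots to fill, someone must work at least ⌈10/4⌉ = 3 shifts, so k ≥ 3.
k = 3 works: Wed-PM→Mendoza, Thu-AM→Reyes, Thu-PM→Ueda+Beaumont, Fri-AM→Reyes, Fri-PM→Mendoza, Sat-AM→Reyes, Sat-PM→Ueda+Beaumont, Sun-AM→Mendoza.
Loads: Reyes 3, Mendoza 3, Ueda 2, Beaumont 2 — all ≤ 3.

3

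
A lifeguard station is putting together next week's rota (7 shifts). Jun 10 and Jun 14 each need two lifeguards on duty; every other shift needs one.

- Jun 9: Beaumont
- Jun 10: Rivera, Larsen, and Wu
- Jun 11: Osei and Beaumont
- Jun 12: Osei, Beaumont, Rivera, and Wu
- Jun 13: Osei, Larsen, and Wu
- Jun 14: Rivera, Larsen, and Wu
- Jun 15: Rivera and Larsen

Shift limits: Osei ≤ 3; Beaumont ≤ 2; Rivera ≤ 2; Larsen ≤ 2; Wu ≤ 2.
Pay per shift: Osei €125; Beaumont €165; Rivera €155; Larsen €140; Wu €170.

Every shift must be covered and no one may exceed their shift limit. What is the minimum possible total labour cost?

€1300

Jun 9 can only be covered by Beaumont, so that assignment is forced.
Picking the cheapest available lifeguard for each shift independently would cost €1270, but that ignores the shift limits.
An optimal schedule: Jun 9→Beaumont, Jun 10→Rivera+Larsen, Jun 11→Osei, Jun 12→Osei, Jun 13→Osei, Jun 14→Larsen+Wu, Jun 15→Rivera.
Total: 165 + 155 + 140 + 125 + 125 + 125 + 140 + 170 + 155 = €1300.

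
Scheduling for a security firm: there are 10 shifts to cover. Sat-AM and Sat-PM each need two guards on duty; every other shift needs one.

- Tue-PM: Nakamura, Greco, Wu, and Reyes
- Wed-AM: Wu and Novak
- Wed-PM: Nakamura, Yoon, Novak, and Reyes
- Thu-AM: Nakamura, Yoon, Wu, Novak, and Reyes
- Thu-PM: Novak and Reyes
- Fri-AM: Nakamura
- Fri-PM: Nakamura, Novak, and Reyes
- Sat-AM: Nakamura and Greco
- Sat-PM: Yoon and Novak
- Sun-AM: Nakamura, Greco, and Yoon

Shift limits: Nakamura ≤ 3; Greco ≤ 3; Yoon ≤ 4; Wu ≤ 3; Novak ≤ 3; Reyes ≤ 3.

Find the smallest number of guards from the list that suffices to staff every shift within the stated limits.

12 slots to fill and no one can take more than 4, so at least ⌈12/4⌉ = 3 guards are needed.
Any 3 guards together have capacity at most 4+3+3 = 10 < 12 slots, so 3 can never suffice.
Nakamura, Greco, Yoon, and Novak alone can cover everything: Tue-PM→Greco, Wed-AM→Novak, Wed-PM→Yoon, Thu-AM→Yoon, Thu-PM→Novak, Fri-AM→Nakamura, Fri-PM→Nakamura, Sat-AM→Nakamura+Greco, Sat-PM→Yoon+Novak, Sun-AM→Greco.

4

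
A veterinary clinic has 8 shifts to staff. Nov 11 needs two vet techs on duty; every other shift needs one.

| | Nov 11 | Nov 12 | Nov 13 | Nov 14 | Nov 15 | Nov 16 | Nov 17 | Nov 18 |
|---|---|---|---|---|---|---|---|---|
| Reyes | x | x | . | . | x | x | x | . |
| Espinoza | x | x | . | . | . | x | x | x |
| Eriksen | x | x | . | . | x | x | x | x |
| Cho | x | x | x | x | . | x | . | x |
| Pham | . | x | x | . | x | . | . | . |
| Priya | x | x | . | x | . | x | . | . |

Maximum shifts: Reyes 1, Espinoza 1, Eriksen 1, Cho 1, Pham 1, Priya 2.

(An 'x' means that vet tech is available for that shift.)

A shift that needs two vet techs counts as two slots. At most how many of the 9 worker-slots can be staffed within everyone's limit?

7

Total capacity across all vet techs is 1+1+1+1+1+2 = 7, and 9 slots are needed, so at most 7 can be filled.
An assignment achieving 7: Nov 11→Priya, Nov 12→Pham, Nov 13→Cho, Nov 14→Priya, Nov 15→Reyes, Nov 17→Espinoza, Nov 18→Eriksen.
Loads: Reyes 1/1, Espinoza 1/1, Eriksen 1/1, Cho 1/1, Pham 1/1, Priya 2/2.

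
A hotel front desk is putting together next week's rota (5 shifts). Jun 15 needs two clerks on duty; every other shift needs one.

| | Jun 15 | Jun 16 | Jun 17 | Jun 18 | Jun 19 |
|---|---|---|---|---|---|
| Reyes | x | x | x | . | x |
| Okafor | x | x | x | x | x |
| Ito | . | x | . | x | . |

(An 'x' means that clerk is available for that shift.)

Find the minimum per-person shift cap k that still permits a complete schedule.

2

With 3 clerks and 6 worker-slots to fill, someone must work at least ⌈6/3⌉ = 2 shifts, so k ≥ 2.
k = 2 works: Jun 15→Reyes+Okafor, Jun 16→Ito, Jun 17→Reyes, Jun 18→Ito, Jun 19→Okafor.
Loads: Reyes 2, Okafor 2, Ito 2 — all ≤ 2.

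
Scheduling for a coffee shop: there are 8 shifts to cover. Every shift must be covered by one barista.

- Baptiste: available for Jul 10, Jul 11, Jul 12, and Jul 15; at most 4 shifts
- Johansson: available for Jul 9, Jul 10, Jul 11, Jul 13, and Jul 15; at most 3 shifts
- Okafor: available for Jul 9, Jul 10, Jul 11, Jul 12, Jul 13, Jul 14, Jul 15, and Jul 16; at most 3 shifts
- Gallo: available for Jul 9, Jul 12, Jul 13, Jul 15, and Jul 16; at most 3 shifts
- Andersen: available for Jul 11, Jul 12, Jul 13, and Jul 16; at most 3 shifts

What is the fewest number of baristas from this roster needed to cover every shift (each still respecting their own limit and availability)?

8 slots to fill and no one can take more than 4, so at least ⌈8/4⌉ = 2 baristas are needed.
Any 2 baristas together have capacity at most 4+3 = 7 < 8 slots, so 2 can never suffice.
Baptiste, Johansson, and Okafor alone can cover everything: Jul 9→Johansson, Jul 10→Baptiste, Jul 11→Baptiste, Jul 12→Baptiste, Jul 13→Johansson, Jul 14→Okafor, Jul 15→Baptiste, Jul 16→Okafor.

3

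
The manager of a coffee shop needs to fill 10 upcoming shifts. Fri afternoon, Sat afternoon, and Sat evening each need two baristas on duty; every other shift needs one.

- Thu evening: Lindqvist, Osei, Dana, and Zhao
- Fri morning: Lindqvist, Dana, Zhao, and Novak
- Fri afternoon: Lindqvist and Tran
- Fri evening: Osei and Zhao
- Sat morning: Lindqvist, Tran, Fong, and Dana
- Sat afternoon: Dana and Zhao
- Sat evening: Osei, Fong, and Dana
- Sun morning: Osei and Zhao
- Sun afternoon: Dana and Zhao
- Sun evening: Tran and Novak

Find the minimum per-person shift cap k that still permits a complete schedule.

2

With 7 baristas and 13 worker-slots to fill, someone must work at least ⌈13/7⌉ = 2 shifts, so k ≥ 2.
k = 2 works: Thu evening→Lindqvist, Fri morning→Novak, Fri afternoon→Lindqvist+Tran, Fri evening→Osei, Sat morning→Fong, Sat afternoon→Dana+Zhao, Sat evening→Fong+Dana, Sun morning→Osei, Sun afternoon→Zhao, Sun evening→Tran.
Loads: Lindqvist 2, Osei 2, Tran 2, Fong 2, Dana 2, Zhao 2, Novak 1 — all ≤ 2.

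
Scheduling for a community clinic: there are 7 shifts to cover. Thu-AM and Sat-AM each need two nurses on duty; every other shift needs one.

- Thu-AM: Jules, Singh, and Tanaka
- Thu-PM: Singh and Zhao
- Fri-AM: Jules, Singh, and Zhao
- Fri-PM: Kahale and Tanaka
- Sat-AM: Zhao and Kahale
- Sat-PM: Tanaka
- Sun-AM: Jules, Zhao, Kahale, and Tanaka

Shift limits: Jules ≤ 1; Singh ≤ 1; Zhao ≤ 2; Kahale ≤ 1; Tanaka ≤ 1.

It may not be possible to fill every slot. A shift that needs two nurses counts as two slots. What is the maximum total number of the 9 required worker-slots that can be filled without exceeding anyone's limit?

6

Total capacity across all nurses is 1+1+2+1+1 = 6, and 9 slots are needed, so at most 6 can be filled.
An assignment achieving 6: Thu-AM→Jules, Thu-PM→Singh, Fri-AM→Zhao, Fri-PM→Kahale, Sat-AM→Zhao, Sat-PM→Tanaka.
Loads: Jules 1/1, Singh 1/1, Zhao 2/2, Kahale 1/1, Tanaka 1/1.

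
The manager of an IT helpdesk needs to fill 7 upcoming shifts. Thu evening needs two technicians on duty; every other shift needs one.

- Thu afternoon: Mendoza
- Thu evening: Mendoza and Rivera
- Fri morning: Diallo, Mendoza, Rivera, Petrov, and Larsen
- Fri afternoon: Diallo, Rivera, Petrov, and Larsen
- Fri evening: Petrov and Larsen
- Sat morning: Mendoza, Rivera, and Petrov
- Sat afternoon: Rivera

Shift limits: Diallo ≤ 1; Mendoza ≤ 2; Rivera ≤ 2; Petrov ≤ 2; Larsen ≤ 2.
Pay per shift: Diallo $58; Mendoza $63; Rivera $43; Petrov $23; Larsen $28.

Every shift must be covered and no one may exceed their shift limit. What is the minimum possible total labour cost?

$314

Thu afternoon can only be covered by Mendoza, so that assignment is forced.
Thu evening can only be covered by Mendoza and Rivera, so that assignment is forced.
Sat afternoon can only be covered by Rivera, so that assignment is forced.
Picking the cheapest available technician for each shift independently would cost $304, but that ignores the shift limits.
An optimal schedule: Thu afternoon→Mendoza, Thu evening→Rivera+Mendoza, Fri morning→Larsen, Fri afternoon→Larsen, Fri evening→Petrov, Sat morning→Petrov, Sat afternoon→Rivera.
Total: 63 + 43 + 63 + 28 + 28 + 23 + 23 + 43 = $314.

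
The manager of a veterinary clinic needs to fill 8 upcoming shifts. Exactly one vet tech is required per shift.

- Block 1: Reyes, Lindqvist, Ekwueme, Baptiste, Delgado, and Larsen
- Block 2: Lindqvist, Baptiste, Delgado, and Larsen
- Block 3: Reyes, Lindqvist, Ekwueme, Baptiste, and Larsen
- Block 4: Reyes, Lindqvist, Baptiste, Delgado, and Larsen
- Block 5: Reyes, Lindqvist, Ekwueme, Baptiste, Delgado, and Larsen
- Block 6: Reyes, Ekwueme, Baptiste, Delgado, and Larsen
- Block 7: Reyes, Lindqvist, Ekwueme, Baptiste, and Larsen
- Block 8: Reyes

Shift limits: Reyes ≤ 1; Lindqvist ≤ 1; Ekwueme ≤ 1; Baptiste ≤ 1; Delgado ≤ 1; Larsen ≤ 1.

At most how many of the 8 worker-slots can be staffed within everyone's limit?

Total capacity across all vet techs is 1+1+1+1+1+1 = 6, and 8 slots are needed, so at most 6 can be filled.
An assignment achieving 6: Block 2→Lindqvist, Block 3→Ekwueme, Block 4→Baptiste, Block 6→Delgado, Block 7→Larsen, Block 8→Reyes.
Loads: Reyes 1/1, Lindqvist 1/1, Ekwueme 1/1, Baptiste 1/1, Delgado 1/1, Larsen 1/1.

6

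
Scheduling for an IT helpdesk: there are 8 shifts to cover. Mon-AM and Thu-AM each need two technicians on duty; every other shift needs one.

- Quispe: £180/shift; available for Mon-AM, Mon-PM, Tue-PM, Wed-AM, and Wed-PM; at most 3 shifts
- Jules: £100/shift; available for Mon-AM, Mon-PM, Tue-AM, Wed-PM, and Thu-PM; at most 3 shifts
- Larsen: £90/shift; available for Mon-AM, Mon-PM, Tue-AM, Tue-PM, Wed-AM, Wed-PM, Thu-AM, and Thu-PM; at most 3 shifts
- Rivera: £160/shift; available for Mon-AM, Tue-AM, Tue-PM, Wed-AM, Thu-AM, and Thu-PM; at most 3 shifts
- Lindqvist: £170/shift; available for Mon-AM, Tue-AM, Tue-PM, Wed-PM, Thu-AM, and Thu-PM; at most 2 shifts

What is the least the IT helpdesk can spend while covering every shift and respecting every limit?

£1220

Picking the cheapest available technician for each shift independently would cost £980, but that ignores the shift limits.
An optimal schedule: Mon-AM→Rivera+Lindqvist, Mon-PM→Larsen, Tue-AM→Jules, Tue-PM→Rivera, Wed-AM→Larsen, Wed-PM→Jules, Thu-AM→Larsen+Rivera, Thu-PM→Jules.
Total: 160 + 170 + 90 + 100 + 160 + 90 + 100 + 90 + 160 + 100 = £1220.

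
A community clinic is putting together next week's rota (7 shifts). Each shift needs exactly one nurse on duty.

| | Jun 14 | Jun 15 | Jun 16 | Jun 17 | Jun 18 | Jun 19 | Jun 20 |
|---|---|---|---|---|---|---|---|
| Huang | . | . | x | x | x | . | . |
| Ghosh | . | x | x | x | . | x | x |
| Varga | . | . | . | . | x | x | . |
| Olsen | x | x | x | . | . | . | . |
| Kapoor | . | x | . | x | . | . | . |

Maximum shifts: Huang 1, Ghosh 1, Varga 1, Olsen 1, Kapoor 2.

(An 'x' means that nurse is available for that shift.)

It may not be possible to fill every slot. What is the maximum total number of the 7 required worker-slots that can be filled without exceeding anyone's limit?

Total capacity across all nurses is 1+1+1+1+2 = 6, and 7 slots are needed, so at most 6 can be filled.
An assignment achieving 6: Jun 14→Olsen, Jun 15→Kapoor, Jun 17→Kapoor, Jun 18→Huang, Jun 19→Varga, Jun 20→Ghosh.
Loads: Huang 1/1, Ghosh 1/1, Varga 1/1, Olsen 1/1, Kapoor 2/2.

6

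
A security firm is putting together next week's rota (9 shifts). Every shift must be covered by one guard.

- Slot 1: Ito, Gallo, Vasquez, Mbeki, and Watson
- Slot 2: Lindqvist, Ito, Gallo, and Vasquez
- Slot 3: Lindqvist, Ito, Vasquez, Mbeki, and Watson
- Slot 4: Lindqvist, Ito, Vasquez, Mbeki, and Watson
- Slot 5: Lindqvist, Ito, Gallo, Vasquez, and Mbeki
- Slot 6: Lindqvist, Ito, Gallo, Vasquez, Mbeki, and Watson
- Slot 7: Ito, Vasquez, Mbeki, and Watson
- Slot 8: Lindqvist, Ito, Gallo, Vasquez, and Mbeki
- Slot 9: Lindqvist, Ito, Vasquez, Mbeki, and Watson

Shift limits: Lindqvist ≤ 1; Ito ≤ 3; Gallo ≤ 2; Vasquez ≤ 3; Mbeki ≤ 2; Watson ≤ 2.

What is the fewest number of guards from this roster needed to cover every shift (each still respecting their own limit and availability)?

4

9 slots to fill and no one can take more than 3, so at least ⌈9/3⌉ = 3 guards are needed.
Any 3 guards together have capacity at most 3+3+2 = 8 < 9 slots, so 3 can never suffice.
Lindqvist, Ito, Gallo, and Vasquez alone can cover everything: Slot 1→Ito, Slot 2→Gallo, Slot 3→Lindqvist, Slot 4→Ito, Slot 5→Gallo, Slot 6→Vasquez, Slot 7→Ito, Slot 8→Vasquez, Slot 9→Vasquez.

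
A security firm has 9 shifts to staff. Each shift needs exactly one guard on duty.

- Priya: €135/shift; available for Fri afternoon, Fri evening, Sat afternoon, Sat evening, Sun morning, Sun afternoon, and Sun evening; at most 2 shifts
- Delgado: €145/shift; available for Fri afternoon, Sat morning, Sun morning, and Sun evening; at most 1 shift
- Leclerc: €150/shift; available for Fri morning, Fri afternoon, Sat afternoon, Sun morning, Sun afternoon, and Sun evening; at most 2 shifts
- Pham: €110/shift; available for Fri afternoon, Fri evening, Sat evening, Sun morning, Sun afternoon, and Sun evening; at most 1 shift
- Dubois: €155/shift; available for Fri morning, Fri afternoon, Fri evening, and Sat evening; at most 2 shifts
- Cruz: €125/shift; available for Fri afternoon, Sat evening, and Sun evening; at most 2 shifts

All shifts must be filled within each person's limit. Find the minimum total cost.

Sat morning can only be covered by Delgado, so that assignment is forced.
Picking the cheapest available guard for each shift independently would cost €1090, but that ignores the shift limits.
An optimal schedule: Fri morning→Leclerc, Fri afternoon→Dubois, Fri evening→Pham, Sat morning→Delgado, Sat afternoon→Priya, Sat evening→Cruz, Sun morning→Leclerc, Sun afternoon→Priya, Sun evening→Cruz.
Total: 150 + 155 + 110 + 145 + 135 + 125 + 150 + 135 + 125 = €1230.

€1230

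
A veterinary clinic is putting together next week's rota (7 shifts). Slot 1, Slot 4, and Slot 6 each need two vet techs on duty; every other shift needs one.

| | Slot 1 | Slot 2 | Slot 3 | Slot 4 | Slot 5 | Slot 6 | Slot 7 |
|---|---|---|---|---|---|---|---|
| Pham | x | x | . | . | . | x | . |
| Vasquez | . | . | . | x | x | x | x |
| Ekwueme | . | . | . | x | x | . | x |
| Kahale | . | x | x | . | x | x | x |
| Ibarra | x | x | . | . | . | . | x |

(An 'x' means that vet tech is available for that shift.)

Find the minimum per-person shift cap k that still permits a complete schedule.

2

With 5 vet techs and 10 worker-slots to fill, someone must work at least ⌈10/5⌉ = 2 shifts, so k ≥ 2.
k = 2 works: Slot 1→Pham+Ibarra, Slot 2→Pham, Slot 3→Kahale, Slot 4→Vasquez+Ekwueme, Slot 5→Ekwueme, Slot 6→Vasquez+Kahale, Slot 7→Ibarra.
Loads: Pham 2, Vasquez 2, Ekwueme 2, Kahale 2, Ibarra 2 — all ≤ 2.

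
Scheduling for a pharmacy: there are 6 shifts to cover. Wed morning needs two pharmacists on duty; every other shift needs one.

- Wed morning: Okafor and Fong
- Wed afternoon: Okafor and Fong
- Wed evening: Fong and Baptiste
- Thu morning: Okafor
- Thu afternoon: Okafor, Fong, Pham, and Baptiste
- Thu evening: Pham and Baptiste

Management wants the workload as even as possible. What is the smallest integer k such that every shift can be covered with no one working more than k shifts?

2

With 4 pharmacists and 7 worker-slots to fill, someone must work at least ⌈7/4⌉ = 2 shifts, so k ≥ 2.
k = 2 works: Wed morning→Okafor+Fong, Wed afternoon→Fong, Wed evening→Baptiste, Thu morning→Okafor, Thu afternoon→Pham, Thu evening→Pham.
Loads: Okafor 2, Fong 2, Pham 2, Baptiste 1 — all ≤ 2.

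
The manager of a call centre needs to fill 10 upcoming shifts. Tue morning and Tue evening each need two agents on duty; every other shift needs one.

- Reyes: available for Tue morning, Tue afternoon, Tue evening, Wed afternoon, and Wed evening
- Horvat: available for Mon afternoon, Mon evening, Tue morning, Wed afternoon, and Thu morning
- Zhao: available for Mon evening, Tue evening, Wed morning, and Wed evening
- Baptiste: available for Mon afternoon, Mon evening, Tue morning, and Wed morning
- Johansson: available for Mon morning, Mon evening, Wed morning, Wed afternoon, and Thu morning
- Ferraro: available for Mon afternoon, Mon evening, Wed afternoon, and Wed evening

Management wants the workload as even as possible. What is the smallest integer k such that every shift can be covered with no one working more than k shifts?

With 6 agents and 12 worker-slots to fill, someone must work at least ⌈12/6⌉ = 2 shifts, so k ≥ 2.
k = 2 works: Mon morning→Johansson, Mon afternoon→Baptiste, Mon evening→Ferraro, Tue morning→Horvat+Baptiste, Tue afternoon→Reyes, Tue evening→Reyes+Zhao, Wed morning→Zhao, Wed afternoon→Johansson, Wed evening→Ferraro, Thu morning→Horvat.
Loads: Reyes 2, Horvat 2, Zhao 2, Baptiste 2, Johansson 2, Ferraro 2 — all ≤ 2.

2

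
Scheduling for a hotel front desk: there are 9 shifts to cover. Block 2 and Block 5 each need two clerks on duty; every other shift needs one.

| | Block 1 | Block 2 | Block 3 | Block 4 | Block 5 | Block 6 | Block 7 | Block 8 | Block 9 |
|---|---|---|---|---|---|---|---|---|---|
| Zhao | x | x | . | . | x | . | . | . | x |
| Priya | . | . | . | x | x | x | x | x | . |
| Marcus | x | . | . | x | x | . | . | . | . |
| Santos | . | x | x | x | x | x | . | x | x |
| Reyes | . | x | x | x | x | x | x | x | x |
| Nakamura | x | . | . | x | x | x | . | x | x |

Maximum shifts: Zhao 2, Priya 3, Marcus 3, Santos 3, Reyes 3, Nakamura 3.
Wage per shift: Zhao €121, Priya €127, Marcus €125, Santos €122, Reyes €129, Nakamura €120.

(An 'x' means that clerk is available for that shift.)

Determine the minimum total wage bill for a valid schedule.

Picking the cheapest available clerk for each shift independently would cost €1333, but that ignores the shift limits.
An optimal schedule: Block 1→Nakamura, Block 2→Zhao+Santos, Block 3→Santos, Block 4→Marcus, Block 5→Santos+Marcus, Block 6→Nakamura, Block 7→Priya, Block 8→Nakamura, Block 9→Zhao.
Total: 120 + 121 + 122 + 122 + 125 + 122 + 125 + 120 + 127 + 120 + 121 = €1345.

€1345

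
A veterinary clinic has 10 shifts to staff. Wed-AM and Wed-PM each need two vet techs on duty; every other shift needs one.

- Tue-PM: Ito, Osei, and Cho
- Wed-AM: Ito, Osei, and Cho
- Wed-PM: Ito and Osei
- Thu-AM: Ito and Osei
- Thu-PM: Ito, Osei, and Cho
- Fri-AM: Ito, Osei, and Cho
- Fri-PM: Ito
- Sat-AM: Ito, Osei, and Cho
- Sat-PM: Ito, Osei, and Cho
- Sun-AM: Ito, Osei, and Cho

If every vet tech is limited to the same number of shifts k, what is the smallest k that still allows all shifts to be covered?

4

With 3 vet techs and 12 worker-slots to fill, someone must work at least ⌈12/3⌉ = 4 shifts, so k ≥ 4.
k = 4 works: Tue-PM→Ito, Wed-AM→Osei+Cho, Wed-PM→Ito+Osei, Thu-AM→Ito, Thu-PM→Osei, Fri-AM→Osei, Fri-PM→Ito, Sat-AM→Cho, Sat-PM→Cho, Sun-AM→Cho.
Loads: Ito 4, Osei 4, Cho 4 — all ≤ 4.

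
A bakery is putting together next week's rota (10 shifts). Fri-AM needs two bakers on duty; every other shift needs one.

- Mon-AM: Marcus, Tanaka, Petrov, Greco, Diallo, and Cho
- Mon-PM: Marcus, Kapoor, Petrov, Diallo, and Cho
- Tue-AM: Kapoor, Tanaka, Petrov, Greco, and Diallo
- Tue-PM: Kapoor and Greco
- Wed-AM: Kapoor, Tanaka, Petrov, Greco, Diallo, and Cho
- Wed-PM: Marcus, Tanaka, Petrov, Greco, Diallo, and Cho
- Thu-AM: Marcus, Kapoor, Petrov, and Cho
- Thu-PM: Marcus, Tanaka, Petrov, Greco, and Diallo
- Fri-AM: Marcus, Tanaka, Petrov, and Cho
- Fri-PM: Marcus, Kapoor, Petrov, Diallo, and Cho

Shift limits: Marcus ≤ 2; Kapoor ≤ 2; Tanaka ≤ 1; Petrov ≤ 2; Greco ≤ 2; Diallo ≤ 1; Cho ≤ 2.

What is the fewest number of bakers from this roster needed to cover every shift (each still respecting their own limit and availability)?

11 slots to fill and no one can take more than 2, so at least ⌈11/2⌉ = 6 bakers are needed.
Marcus, Kapoor, Tanaka, Petrov, Greco, and Cho alone can cover everything: Mon-AM→Greco, Mon-PM→Marcus, Tue-AM→Kapoor, Tue-PM→Kapoor, Wed-AM→Greco, Wed-PM→Cho, Thu-AM→Marcus, Thu-PM→Tanaka, Fri-AM→Petrov+Cho, Fri-PM→Petrov.

6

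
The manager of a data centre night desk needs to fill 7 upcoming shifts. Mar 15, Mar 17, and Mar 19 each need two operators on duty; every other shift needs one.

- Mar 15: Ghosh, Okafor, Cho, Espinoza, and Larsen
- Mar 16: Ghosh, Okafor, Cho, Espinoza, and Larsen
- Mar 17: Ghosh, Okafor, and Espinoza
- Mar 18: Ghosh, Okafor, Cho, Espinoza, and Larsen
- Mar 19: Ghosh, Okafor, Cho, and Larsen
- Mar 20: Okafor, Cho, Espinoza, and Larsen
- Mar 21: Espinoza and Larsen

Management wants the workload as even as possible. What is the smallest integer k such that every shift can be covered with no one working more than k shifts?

2

With 5 operators and 10 worker-slots to fill, someone must work at least ⌈10/5⌉ = 2 shifts, so k ≥ 2.
k = 2 works: Mar 15→Espinoza+Larsen, Mar 16→Ghosh, Mar 17→Ghosh+Okafor, Mar 18→Cho, Mar 19→Cho+Larsen, Mar 20→Okafor, Mar 21→Espinoza.
Loads: Ghosh 2, Okafor 2, Cho 2, Espinoza 2, Larsen 2 — all ≤ 2.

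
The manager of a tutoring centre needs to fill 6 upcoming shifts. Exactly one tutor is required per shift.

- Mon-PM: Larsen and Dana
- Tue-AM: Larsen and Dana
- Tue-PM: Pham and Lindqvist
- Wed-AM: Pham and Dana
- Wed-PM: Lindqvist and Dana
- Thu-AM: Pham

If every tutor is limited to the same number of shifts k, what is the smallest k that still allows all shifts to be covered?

2

With 4 tutors and 6 worker-slots to fill, someone must work at least ⌈6/4⌉ = 2 shifts, so k ≥ 2.
k = 2 works: Mon-PM→Larsen, Tue-AM→Larsen, Tue-PM→Pham, Wed-AM→Dana, Wed-PM→Lindqvist, Thu-AM→Pham.
Loads: Larsen 2, Pham 2, Lindqvist 1, Dana 1 — all ≤ 2.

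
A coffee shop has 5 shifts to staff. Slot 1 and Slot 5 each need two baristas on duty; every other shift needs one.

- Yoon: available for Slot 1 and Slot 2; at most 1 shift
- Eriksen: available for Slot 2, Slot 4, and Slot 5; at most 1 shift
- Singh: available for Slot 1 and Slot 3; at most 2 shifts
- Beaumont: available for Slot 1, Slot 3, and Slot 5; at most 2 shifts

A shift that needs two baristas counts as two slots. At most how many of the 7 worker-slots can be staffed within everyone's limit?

6

Total capacity across all baristas is 1+1+2+2 = 6, and 7 slots are needed, so at most 6 can be filled.
An assignment achieving 6: Slot 1→Singh+Beaumont, Slot 2→Yoon, Slot 3→Singh, Slot 4→Eriksen, Slot 5→Beaumont.
Loads: Yoon 1/1, Eriksen 1/1, Singh 2/2, Beaumont 2/2.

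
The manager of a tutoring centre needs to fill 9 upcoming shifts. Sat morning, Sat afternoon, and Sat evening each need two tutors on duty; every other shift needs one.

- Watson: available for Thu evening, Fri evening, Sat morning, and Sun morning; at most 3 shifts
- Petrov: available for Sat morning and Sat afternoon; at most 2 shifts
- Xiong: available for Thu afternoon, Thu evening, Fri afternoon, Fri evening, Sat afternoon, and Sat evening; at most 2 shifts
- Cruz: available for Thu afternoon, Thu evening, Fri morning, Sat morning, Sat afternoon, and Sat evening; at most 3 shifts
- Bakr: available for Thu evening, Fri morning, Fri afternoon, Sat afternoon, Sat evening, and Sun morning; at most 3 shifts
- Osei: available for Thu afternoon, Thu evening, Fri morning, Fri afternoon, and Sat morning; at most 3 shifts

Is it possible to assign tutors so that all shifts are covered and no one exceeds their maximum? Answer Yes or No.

Yes

One valid schedule: Thu afternoon→Xiong, Thu evening→Watson, Fri morning→Cruz, Fri afternoon→Xiong, Fri evening→Watson, Sat morning→Petrov+Cruz, Sat afternoon→Petrov+Bakr, Sat evening→Cruz+Bakr, Sun morning→Watson.
Loads: Watson 3/3, Petrov 2/2, Xiong 2/2, Cruz 3/3, Bakr 2/3, Osei 0/3 — all within limits.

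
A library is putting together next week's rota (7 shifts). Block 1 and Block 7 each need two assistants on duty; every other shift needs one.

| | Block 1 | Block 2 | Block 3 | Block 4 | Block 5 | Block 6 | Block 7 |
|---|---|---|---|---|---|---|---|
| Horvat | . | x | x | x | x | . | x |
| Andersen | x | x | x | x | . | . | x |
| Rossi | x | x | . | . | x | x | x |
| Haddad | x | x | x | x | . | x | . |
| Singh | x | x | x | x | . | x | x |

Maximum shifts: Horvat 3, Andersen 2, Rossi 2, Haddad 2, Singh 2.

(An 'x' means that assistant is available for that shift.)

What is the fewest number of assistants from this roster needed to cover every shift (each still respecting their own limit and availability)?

9 slots to fill and no one can take more than 3, so at least ⌈9/3⌉ = 3 assistants are needed.
Any 3 assistants together have capacity at most 3+2+2 = 7 < 9 slots, so 3 can never suffice.
Horvat, Andersen, Rossi, and Haddad alone can cover everything: Block 1→Andersen+Rossi, Block 2→Haddad, Block 3→Horvat, Block 4→Haddad, Block 5→Horvat, Block 6→Rossi, Block 7→Horvat+Andersen.

4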